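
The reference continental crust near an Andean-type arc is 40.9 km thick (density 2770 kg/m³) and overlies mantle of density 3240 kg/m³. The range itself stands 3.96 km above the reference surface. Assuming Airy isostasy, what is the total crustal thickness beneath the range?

68.2 km

Root depth r = h ρ_c / (ρ_m − ρ_c) = 3.96 km × 2770 / 470 = 23.34 km.
Total thickness = T + h + r = 40.9 km + 3.96 km + 23.34 km = 68.2 km.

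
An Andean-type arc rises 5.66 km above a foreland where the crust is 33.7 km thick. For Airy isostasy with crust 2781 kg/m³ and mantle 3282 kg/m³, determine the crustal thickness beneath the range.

Root depth r = h ρ_c / (ρ_m − ρ_c) = 5.66 km × 2781 / 501 = 31.42 km.
Total thickness = T + h + r = 33.7 km + 5.66 km + 31.42 km = 70.8 km.

70.8 km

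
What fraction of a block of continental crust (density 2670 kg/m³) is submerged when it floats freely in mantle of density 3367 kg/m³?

Submerged fraction = ρ_obj/ρ_fluid = 2670/3367 = 79.3%.

79.3%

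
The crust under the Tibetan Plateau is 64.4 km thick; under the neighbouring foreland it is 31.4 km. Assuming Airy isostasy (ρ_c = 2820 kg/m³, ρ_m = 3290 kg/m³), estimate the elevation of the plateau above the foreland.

Excess crust Δ = 64.4 km − 31.4 km = 33 km, split between elevation h and root r with h + r = Δ.
Airy balance ρ_c h = (ρ_m − ρ_c) r gives r = h ρ_c/(ρ_m − ρ_c), so h (1 + ρ_c/(ρ_m − ρ_c)) = Δ, i.e. h = Δ (ρ_m − ρ_c)/ρ_m.
h = 33 km × 470/3290 = 4.71 km.

4.71 km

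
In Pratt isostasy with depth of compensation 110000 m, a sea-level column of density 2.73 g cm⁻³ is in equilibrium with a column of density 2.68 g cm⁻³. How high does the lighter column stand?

2050 m

ρ_ref D = ρ (D + h) → h = D (ρ_ref − ρ)/ρ.
h = 110000 m × (2.73 − 2.68)/2.68 = 2050 m.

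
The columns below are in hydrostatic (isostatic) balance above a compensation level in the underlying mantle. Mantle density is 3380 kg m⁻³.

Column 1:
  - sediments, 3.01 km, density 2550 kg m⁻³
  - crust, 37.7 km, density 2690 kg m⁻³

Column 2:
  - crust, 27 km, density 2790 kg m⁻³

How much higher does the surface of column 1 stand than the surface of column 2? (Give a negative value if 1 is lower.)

For any compensation level in the mantle, the mantle terms cancel and isostasy reduces to e = (Σt_1 − Σt_2) − (Σ(ρt)_1 − Σ(ρt)_2) / ρ_m.
Σt_1 = 40.71 km; Σt_2 = 27 km; Σ(ρt)_1 = 109088.5; Σ(ρt)_2 = 75330 (in km·kg m⁻³).
e = (40.71 − 27) − (109088.5 − 75330) / 3380 = 3.72 km.

3.72 km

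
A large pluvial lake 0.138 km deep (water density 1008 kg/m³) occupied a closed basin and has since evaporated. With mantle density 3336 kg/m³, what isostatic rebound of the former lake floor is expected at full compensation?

u = d ρ_w/ρ_m = 0.138 km × 1008/3336 = 0.0417 km.

0.0417 km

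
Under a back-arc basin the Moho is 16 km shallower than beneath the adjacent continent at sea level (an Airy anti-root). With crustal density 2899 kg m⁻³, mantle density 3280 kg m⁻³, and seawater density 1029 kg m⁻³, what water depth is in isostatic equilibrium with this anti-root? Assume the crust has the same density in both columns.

3.26 km

Replacing a thickness d of crust by seawater at the top must be balanced by replacing crust with mantle at the base: d (ρ_c − ρ_w) = a (ρ_m − ρ_c).
d = a (ρ_m − ρ_c)/(ρ_c − ρ_w) = 16 km × 381/1870 = 3.26 km.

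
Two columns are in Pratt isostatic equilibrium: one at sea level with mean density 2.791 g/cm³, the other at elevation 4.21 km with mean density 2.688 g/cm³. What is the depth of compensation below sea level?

110 km

ρ_ref D = ρ (D + h) → D (ρ_ref − ρ) = ρ h.
D = ρ h/(ρ_ref − ρ) = 2.688 × 4.21 km/(2.791 − 2.688) = 110 km.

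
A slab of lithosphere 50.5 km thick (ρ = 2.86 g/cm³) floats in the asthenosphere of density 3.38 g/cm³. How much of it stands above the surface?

7.77 km

Floating equilibrium: submerged depth d = t ρ_obj/ρ_fluid = 50.5 km × 2.86/3.38 = 42.73 km.
Freeboard = t − d = 50.5 km − 42.73 km = 7.77 km.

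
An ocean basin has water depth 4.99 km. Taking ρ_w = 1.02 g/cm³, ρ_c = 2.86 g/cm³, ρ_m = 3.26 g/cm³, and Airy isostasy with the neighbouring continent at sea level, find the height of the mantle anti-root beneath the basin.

23 km

By Archimedes' principle applied to the lithosphere: replacing crust with seawater at the top is compensated by replacing crust with mantle at the base: d (ρ_c − ρ_w) = a (ρ_m − ρ_c).
a = d (ρ_c − ρ_w)/(ρ_m − ρ_c) = 4.99 km × 1.84/0.4 = 23 km.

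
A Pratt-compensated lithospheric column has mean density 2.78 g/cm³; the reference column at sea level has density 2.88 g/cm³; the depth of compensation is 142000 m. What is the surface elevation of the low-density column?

5110 m

ρ_ref D = ρ (D + h) → h = D (ρ_ref − ρ)/ρ.
h = 142000 m × (2.88 − 2.78)/2.78 = 5110 m.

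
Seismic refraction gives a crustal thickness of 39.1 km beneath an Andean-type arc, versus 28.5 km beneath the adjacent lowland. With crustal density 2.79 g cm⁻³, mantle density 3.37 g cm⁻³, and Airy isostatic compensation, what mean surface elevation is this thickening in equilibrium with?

1.82 km

Excess crust Δ = 39.1 km − 28.5 km = 10.6 km, split between elevation h and root r with h + r = Δ.
Airy balance ρ_c h = (ρ_m − ρ_c) r gives r = h ρ_c/(ρ_m − ρ_c), so h (1 + ρ_c/(ρ_m − ρ_c)) = Δ, i.e. h = Δ (ρ_m − ρ_c)/ρ_m.
h = 10.6 km × 0.58/3.37 = 1.82 km.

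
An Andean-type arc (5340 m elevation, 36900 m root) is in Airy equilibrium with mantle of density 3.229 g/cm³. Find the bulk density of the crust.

2.82 g/cm³

ρ_c h = (ρ_m − ρ_c) r → ρ_c (h + r) = ρ_m r → ρ_c = ρ_m r / (h + r).
ρ_c = 3.229 × 36900 m / (5340 m + 36900 m) = 2.82 g/cm³.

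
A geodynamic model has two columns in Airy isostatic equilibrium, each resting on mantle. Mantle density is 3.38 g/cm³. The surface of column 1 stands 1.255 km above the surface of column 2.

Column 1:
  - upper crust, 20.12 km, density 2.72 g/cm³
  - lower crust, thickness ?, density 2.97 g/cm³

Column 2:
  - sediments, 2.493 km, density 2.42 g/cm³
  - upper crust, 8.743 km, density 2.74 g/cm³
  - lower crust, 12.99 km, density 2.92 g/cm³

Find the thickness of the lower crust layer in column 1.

Take the compensation level at the base of the deeper column (depth z_c below the surface of column 1) and equate Σ ρ_i t_i down to z_c; mantle fills any gap and the z_c terms cancel.
Column 1: 20.12×2.72 + x×2.97 + (z_c − 20.12 − x)×3.38
Column 2: 1.255×0 + 2.493×2.42 + 8.743×2.74 + 12.99×2.92 + (z_c − 1.255 − 24.226)×3.38
The z_c×3.38 term appears on both sides and cancels. Collect the known terms of each column as K = Σ(ρt)_known − 3.38 × (depth of known layers): K_1 = 54.7264 − 3.38×20.12 = −13.2792; K_2 = 67.91968 − 3.38×(1.255 + 24.226) = −18.2061.
Balance: K_1 − x×(3.38 − 2.97) = K_2, so x = (K_1 − K_2)/(3.38 − 2.97) = 4.9269/0.41 = 12 km.

12 km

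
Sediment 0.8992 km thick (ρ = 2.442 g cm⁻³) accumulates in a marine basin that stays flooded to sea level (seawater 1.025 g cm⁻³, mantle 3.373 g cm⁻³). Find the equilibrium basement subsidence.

Submarine loading: the sediment displaces seawater, and the subsidence is in turn flooded, so s (ρ_m − ρ_w) = t (ρ_sed − ρ_w).
s = 0.8992 km × (2.442 − 1.025) / (3.373 − 1.025) = 0.543 km.

0.543 km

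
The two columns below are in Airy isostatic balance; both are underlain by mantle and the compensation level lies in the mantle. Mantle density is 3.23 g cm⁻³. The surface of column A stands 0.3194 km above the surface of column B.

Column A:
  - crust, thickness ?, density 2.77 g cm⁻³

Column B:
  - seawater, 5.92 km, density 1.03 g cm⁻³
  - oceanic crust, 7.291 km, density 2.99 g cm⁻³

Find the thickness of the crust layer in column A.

34.4 km

Take the compensation level at the base of the deeper column (depth z_c below the surface of column A) and equate Σ ρ_i t_i down to z_c; mantle fills any gap and the z_c terms cancel.
Column A: x×2.77 + (z_c − 0 − x)×3.23
Column B: 0.3194×0 + 5.92×1.03 + 7.291×2.99 + (z_c − 0.3194 − 13.211)×3.23
The z_c×3.23 term appears on both sides and cancels. Collect the known terms of each column as K = Σ(ρt)_known − 3.23 × (depth of known layers): K_A = 0 − 3.23×0 = 0; K_B = 27.89769 − 3.23×(0.3194 + 13.211) = −15.805502.
Balance: K_A − x×(3.23 − 2.77) = K_B, so x = (K_A − K_B)/(3.23 − 2.77) = 15.8055/0.46 = 34.4 km.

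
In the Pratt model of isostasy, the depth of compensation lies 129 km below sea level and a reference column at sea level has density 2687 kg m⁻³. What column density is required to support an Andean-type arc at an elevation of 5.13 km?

Pratt balance: ρ_ref D = ρ (D + h).
ρ = ρ_ref D/(D + h) = 2687 × 129 km/(129 km + 5.13 km) = 2580 kg m⁻³.

2580 kg m⁻³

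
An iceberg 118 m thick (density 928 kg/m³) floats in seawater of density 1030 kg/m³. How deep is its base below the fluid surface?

106 m

Draft d = t ρ_obj/ρ_fluid = 118 m × 928/1030 = 106 m.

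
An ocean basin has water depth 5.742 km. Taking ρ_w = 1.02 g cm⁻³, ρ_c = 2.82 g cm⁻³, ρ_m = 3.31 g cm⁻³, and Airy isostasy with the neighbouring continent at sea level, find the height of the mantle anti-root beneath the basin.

Isostatic balance requires: replacing crust with seawater at the top is compensated by replacing crust with mantle at the base: d (ρ_c − ρ_w) = a (ρ_m − ρ_c).
a = d (ρ_c − ρ_w)/(ρ_m − ρ_c) = 5.742 km × 1.8/0.49 = 21.1 km.

21.1 km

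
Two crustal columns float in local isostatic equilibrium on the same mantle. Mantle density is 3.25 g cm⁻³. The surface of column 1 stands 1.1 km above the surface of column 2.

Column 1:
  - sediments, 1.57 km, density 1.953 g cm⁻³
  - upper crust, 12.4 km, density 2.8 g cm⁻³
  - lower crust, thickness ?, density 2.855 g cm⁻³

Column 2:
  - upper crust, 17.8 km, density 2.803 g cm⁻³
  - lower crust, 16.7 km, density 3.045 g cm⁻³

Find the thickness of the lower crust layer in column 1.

Take the compensation level at the base of the deeper column (depth z_c below the surface of column 1) and equate Σ ρ_i t_i down to z_c; mantle fills any gap and the z_c terms cancel.
Column 1: 1.57×1.953 + 12.4×2.8 + x×2.855 + (z_c − 13.97 − x)×3.25
Column 2: 1.1×0 + 17.8×2.803 + 16.7×3.045 + (z_c − 1.1 − 34.5)×3.25
The z_c×3.25 term appears on both sides and cancels. Collect the known terms of each column as K = Σ(ρt)_known − 3.25 × (depth of known layers): K_1 = 37.78621 − 3.25×13.97 = −7.61629; K_2 = 100.7449 − 3.25×(1.1 + 34.5) = −14.9551.
Balance: K_1 − x×(3.25 − 2.855) = K_2, so x = (K_1 − K_2)/(3.25 − 2.855) = 7.33881/0.395 = 18.6 km.

18.6 km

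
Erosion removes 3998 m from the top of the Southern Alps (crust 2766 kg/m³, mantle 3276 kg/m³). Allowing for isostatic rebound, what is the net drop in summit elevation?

622 m

Rebound u = e ρ_c/ρ_m = 3998 m × 2766/3276 = 3376 m.
Net surface drop = e − u = 3998 m − 3376 m = e (ρ_m − ρ_c)/ρ_m = 622 m.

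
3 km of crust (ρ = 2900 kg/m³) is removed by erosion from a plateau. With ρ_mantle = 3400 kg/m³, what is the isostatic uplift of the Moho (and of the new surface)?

2.56 km

Unloading: uplift u = e ρ_c/ρ_m = 3 km × 2900/3400 = 2.56 km.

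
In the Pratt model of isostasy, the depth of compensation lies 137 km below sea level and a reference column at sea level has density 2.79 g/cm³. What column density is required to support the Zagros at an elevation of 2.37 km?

2.74 g/cm³

Pratt balance: ρ_ref D = ρ (D + h).
ρ = ρ_ref D/(D + h) = 2.79 × 137 km/(137 km + 2.37 km) = 2.74 g/cm³.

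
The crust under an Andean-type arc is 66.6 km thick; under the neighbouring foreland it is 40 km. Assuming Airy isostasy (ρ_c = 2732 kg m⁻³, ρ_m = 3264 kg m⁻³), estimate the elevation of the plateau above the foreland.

Excess crust Δ = 66.6 km − 40 km = 26.6 km, split between elevation h and root r with h + r = Δ.
Airy balance ρ_c h = (ρ_m − ρ_c) r gives r = h ρ_c/(ρ_m − ρ_c), so h (1 + ρ_c/(ρ_m − ρ_c)) = Δ, i.e. h = Δ (ρ_m − ρ_c)/ρ_m.
h = 26.6 km × 532/3264 = 4.34 km.

4.34 km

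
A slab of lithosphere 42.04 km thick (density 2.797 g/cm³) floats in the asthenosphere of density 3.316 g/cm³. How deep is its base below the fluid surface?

35.5 km

Draft d = t ρ_obj/ρ_fluid = 42.04 km × 2.797/3.316 = 35.5 km.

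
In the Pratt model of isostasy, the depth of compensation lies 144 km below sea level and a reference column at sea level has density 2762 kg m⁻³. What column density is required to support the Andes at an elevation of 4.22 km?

Pratt balance: ρ_ref D = ρ (D + h).
ρ = ρ_ref D/(D + h) = 2762 × 144 km/(144 km + 4.22 km) = 2680 kg m⁻³.

2680 kg m⁻³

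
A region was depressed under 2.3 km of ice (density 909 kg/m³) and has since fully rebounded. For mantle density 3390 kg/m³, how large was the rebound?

0.617 km

Removing the load lets mantle flow back in; uplift u satisfies ρ_ice t = ρ_m u.
u = t ρ_ice/ρ_m = 2.3 km × 909/3390 = 0.617 km.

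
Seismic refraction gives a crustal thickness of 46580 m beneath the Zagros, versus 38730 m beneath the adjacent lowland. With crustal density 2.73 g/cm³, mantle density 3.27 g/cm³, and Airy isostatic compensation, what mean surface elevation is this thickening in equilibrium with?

Excess crust Δ = 46580 m − 38730 m = 7850 m, split between elevation h and root r with h + r = Δ.
Airy balance ρ_c h = (ρ_m − ρ_c) r gives r = h ρ_c/(ρ_m − ρ_c), so h (1 + ρ_c/(ρ_m − ρ_c)) = Δ, i.e. h = Δ (ρ_m − ρ_c)/ρ_m.
h = 7850 m × 0.54/3.27 = 1300 m.

1300 m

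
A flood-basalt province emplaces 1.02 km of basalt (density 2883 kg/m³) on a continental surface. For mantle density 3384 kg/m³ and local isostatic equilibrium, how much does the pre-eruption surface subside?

0.869 km

Subaerial loading: s = t ρ_load / ρ_m.
s = 1.02 km × 2883/3384 = 0.869 km.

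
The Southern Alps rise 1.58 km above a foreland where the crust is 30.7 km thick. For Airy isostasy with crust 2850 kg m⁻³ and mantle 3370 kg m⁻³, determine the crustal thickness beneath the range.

40.9 km

Root depth r = h ρ_c / (ρ_m − ρ_c) = 1.58 km × 2850 / 520 = 8.66 km.
Total thickness = T + h + r = 30.7 km + 1.58 km + 8.66 km = 40.9 km.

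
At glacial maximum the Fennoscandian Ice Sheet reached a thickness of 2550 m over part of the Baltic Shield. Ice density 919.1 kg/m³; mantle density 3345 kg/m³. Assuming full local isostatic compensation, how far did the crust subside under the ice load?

Balancing pressure at the compensation depth: the ice load ρ_ice t is balanced by mantle displaced below, ρ_m s.
s = t ρ_ice / ρ_m = 2550 m × 919.1/3345 = 701 m.

701 m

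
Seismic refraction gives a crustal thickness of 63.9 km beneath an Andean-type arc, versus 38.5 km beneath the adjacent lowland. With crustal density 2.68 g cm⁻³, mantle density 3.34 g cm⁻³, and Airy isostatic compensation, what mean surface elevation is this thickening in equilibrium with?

Excess crust Δ = 63.9 km − 38.5 km = 25.4 km, split between elevation h and root r with h + r = Δ.
Airy balance ρ_c h = (ρ_m − ρ_c) r gives r = h ρ_c/(ρ_m − ρ_c), so h (1 + ρ_c/(ρ_m − ρ_c)) = Δ, i.e. h = Δ (ρ_m − ρ_c)/ρ_m.
h = 25.4 km × 0.66/3.34 = 5.02 km.

5.02 km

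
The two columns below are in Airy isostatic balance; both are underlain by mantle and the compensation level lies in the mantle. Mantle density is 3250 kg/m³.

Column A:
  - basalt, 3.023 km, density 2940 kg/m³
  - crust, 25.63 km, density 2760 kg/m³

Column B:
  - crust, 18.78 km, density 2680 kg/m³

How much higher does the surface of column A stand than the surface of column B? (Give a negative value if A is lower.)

0.859 km

For any compensation level in the mantle, the mantle terms cancel and isostasy reduces to e = (Σt_A − Σt_B) − (Σ(ρt)_A − Σ(ρt)_B) / ρ_m.
Σt_A = 28.653 km; Σt_B = 18.78 km; Σ(ρt)_A = 79626.42; Σ(ρt)_B = 50330.4 (in km·kg/m³).
e = (28.653 − 18.78) − (79626.42 − 50330.4) / 3250 = 0.859 km.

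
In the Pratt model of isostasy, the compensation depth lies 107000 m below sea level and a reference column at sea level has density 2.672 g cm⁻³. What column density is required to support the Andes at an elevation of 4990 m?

Pratt balance: ρ_ref D = ρ (D + h).
ρ = ρ_ref D/(D + h) = 2.672 × 107000 m/(107000 m + 4990 m) = 2.55 g cm⁻³.

2.55 g cm⁻³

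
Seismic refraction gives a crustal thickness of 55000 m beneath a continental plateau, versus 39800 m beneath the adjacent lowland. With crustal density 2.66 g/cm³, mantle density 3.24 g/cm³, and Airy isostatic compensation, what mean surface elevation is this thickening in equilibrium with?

2720 m

Excess crust Δ = 55000 m − 39800 m = 15200 m, split between elevation h and root r with h + r = Δ.
Airy balance ρ_c h = (ρ_m − ρ_c) r gives r = h ρ_c/(ρ_m − ρ_c), so h (1 + ρ_c/(ρ_m − ρ_c)) = Δ, i.e. h = Δ (ρ_m − ρ_c)/ρ_m.
h = 15200 m × 0.58/3.24 = 2720 m.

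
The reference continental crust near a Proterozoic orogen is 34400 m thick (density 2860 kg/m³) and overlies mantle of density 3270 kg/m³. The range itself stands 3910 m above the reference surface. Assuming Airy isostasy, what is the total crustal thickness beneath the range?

65600 m

Root depth r = h ρ_c / (ρ_m − ρ_c) = 3910 m × 2860 / 410 = 27270 m.
Total thickness = T + h + r = 34400 m + 3910 m + 27270 m = 65600 m.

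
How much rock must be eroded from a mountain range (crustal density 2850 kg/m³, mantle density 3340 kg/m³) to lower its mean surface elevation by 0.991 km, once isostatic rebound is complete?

Net drop Δ = e − u = e − e ρ_c/ρ_m = e (ρ_m − ρ_c)/ρ_m.
e = Δ ρ_m/(ρ_m − ρ_c) = 0.991 km × 3340/490 = 6.75 km.

6.75 km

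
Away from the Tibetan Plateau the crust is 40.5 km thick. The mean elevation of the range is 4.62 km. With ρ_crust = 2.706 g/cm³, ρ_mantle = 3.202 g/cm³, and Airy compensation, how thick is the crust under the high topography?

70.3 km

Root depth r = h ρ_c / (ρ_m − ρ_c) = 4.62 km × 2.706 / 0.496 = 25.21 km.
Total thickness = T + h + r = 40.5 km + 4.62 km + 25.21 km = 70.3 km.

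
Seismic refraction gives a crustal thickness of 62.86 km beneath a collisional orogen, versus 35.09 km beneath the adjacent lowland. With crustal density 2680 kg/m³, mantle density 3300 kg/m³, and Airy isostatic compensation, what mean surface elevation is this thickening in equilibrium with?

5.22 km

Excess crust Δ = 62.86 km − 35.09 km = 27.77 km, split between elevation h and root r with h + r = Δ.
Airy balance ρ_c h = (ρ_m − ρ_c) r gives r = h ρ_c/(ρ_m − ρ_c), so h (1 + ρ_c/(ρ_m − ρ_c)) = Δ, i.e. h = Δ (ρ_m − ρ_c)/ρ_m.
h = 27.77 km × 620/3300 = 5.22 km.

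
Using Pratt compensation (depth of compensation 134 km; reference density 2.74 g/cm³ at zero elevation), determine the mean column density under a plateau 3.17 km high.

2.68 g/cm³

Pratt balance: ρ_ref D = ρ (D + h).
ρ = ρ_ref D/(D + h) = 2.74 × 134 km/(134 km + 3.17 km) = 2.68 g/cm³.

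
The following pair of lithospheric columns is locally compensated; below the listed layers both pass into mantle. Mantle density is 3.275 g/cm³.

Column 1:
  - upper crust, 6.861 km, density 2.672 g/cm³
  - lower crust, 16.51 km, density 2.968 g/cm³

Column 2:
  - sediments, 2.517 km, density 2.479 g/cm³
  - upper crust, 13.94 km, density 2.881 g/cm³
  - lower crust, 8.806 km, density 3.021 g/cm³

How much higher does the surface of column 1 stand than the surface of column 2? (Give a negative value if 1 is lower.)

−0.161 km

For any compensation level in the mantle, the mantle terms cancel and isostasy reduces to e = (Σt_1 − Σt_2) − (Σ(ρt)_1 − Σ(ρt)_2) / ρ_m.
Σt_1 = 23.371 km; Σt_2 = 25.263 km; Σ(ρt)_1 = 67.334272; Σ(ρt)_2 = 73.003709 (in km·g/cm³).
e = (23.371 − 25.263) − (67.334272 − 73.003709) / 3.275 = −0.161 km.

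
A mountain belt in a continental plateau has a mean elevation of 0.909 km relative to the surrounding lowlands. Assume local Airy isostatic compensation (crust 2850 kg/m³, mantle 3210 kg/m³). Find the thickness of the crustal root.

7.2 km

For local isostatic compensation: the weight of the topography is balanced by the buoyancy of the root, ρ_c h = (ρ_m − ρ_c) r.
r = h · ρ_c / (ρ_m − ρ_c) = 0.909 km × 2850 / (3210 − 2850) = 7.2 km.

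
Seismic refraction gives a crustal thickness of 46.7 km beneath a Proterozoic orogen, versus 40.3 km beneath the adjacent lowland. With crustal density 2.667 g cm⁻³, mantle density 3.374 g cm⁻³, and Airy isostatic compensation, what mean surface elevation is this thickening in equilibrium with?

1.34 km

Excess crust Δ = 46.7 km − 40.3 km = 6.4 km, split between elevation h and root r with h + r = Δ.
Airy balance ρ_c h = (ρ_m − ρ_c) r gives r = h ρ_c/(ρ_m − ρ_c), so h (1 + ρ_c/(ρ_m − ρ_c)) = Δ, i.e. h = Δ (ρ_m − ρ_c)/ρ_m.
h = 6.4 km × 0.707/3.374 = 1.34 km.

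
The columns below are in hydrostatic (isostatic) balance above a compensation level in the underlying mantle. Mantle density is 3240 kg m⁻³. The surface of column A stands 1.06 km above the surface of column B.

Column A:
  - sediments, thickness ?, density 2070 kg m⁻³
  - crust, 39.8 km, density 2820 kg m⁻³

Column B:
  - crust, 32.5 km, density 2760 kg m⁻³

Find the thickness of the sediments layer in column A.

Take the compensation level at the base of the deeper column (depth z_c below the surface of column A) and equate Σ ρ_i t_i down to z_c; mantle fills any gap and the z_c terms cancel.
Column A: x×2070 + 39.8×2820 + (z_c − 39.8 − x)×3240
Column B: 1.06×0 + 32.5×2760 + (z_c − 1.06 − 32.5)×3240
The z_c×3240 term appears on both sides and cancels. Collect the known terms of each column as K = Σ(ρt)_known − 3240 × (depth of known layers): K_A = 112236 − 3240×39.8 = −16716; K_B = 89700 − 3240×(1.06 + 32.5) = −19034.4.
Balance: K_A − x×(3240 − 2070) = K_B, so x = (K_A − K_B)/(3240 − 2070) = 2318.4/1170 = 1.98 km.

1.98 km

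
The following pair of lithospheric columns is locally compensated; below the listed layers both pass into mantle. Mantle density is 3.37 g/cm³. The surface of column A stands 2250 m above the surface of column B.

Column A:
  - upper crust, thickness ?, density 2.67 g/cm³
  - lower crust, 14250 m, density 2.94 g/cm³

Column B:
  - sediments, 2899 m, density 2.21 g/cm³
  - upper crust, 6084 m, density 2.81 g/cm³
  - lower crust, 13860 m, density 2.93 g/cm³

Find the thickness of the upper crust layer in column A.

Take the compensation level at the base of the deeper column (depth z_c below the surface of column A) and equate Σ ρ_i t_i down to z_c; mantle fills any gap and the z_c terms cancel.
Column A: x×2.67 + 14250×2.94 + (z_c − 14250 − x)×3.37
Column B: 2250×0 + 2899×2.21 + 6084×2.81 + 13860×2.93 + (z_c − 2250 − 22843)×3.37
The z_c×3.37 term appears on both sides and cancels. Collect the known terms of each column as K = Σ(ρt)_known − 3.37 × (depth of known layers): K_A = 41895 − 3.37×14250 = −6127.5; K_B = 64112.63 − 3.37×(2250 + 22843) = −20450.78.
Balance: K_A − x×(3.37 − 2.67) = K_B, so x = (K_A − K_B)/(3.37 − 2.67) = 14323.3/0.7 = 20500 m.

20500 m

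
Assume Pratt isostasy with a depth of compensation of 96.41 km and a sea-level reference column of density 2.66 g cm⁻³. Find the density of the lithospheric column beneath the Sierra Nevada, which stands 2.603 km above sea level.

2.59 g cm⁻³

Pratt balance: ρ_ref D = ρ (D + h).
ρ = ρ_ref D/(D + h) = 2.66 × 96.41 km/(96.41 km + 2.603 km) = 2.59 g cm⁻³.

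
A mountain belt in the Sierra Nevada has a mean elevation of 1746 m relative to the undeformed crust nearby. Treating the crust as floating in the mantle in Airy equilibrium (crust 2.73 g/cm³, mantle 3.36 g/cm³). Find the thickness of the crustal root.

Equating mass per unit area of the two columns: the weight of the topography is balanced by the buoyancy of the root, ρ_c h = (ρ_m − ρ_c) r.
r = h · ρ_c / (ρ_m − ρ_c) = 1746 m × 2.73 / (3.36 − 2.73) = 7570 m.

7570 m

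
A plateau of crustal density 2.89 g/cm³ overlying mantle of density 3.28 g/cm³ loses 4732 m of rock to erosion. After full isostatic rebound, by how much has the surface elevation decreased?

563 m

Rebound u = e ρ_c/ρ_m = 4732 m × 2.89/3.28 = 4169 m.
Net surface drop = e − u = 4732 m − 4169 m = e (ρ_m − ρ_c)/ρ_m = 563 m.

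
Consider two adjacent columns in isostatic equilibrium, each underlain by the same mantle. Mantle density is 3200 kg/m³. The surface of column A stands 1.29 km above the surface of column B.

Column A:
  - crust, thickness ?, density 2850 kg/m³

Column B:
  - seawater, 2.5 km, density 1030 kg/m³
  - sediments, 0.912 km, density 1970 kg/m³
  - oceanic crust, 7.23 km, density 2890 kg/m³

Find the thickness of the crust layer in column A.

36.9 km

Take the compensation level at the base of the deeper column (depth z_c below the surface of column A) and equate Σ ρ_i t_i down to z_c; mantle fills any gap and the z_c terms cancel.
Column A: x×2850 + (z_c − 0 − x)×3200
Column B: 1.29×0 + 2.5×1030 + 0.912×1970 + 7.23×2890 + (z_c − 1.29 − 10.642)×3200
The z_c×3200 term appears on both sides and cancels. Collect the known terms of each column as K = Σ(ρt)_known − 3200 × (depth of known layers): K_A = 0 − 3200×0 = 0; K_B = 25266.34 − 3200×(1.29 + 10.642) = −12916.06.
Balance: K_A − x×(3200 − 2850) = K_B, so x = (K_A − K_B)/(3200 − 2850) = 12916.1/350 = 36.9 km.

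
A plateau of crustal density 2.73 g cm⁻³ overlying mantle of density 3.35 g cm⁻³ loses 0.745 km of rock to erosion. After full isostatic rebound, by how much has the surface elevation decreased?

0.138 km

Rebound u = e ρ_c/ρ_m = 0.745 km × 2.73/3.35 = 0.6071 km.
Net surface drop = e − u = 0.745 km − 0.6071 km = e (ρ_m − ρ_c)/ρ_m = 0.138 km.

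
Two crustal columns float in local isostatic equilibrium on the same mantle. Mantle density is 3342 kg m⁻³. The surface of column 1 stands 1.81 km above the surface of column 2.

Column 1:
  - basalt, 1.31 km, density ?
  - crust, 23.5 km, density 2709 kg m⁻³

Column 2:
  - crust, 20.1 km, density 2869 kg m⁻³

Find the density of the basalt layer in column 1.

Take the compensation level at the base of the deeper column (depth z_c below the surface of column 1) and equate Σ ρ_i t_i down to z_c; mantle fills any gap and the z_c terms cancel.
Column 1: 1.31×ρ + 23.5×2709 + (z_c − 24.81)×3342
Column 2: 1.81×0 + 20.1×2869 + (z_c − 1.81 − 20.1)×3342
The z_c×3342 term appears on both sides and cancels. Collect the known terms of each column as K = Σ(ρt)_known − 3342 × (depth of known layers): K_1 = 63661.5 − 3342×24.81 = −19253.52; K_2 = 57666.9 − 3342×(1.81 + 20.1) = −15556.32.
Balance: K_1 + 1.31×ρ = K_2, so ρ = (K_2 − K_1)/1.31 = 3697.2/1.31 = 2820 kg m⁻³.

2820 kg m⁻³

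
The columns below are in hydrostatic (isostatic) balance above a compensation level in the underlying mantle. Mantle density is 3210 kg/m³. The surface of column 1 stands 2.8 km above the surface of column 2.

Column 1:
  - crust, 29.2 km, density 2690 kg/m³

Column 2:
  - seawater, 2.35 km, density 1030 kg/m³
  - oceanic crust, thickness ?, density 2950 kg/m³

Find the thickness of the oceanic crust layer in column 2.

Take the compensation level at the base of the deeper column (depth z_c below the surface of column 1) and equate Σ ρ_i t_i down to z_c; mantle fills any gap and the z_c terms cancel.
Column 1: 29.2×2690 + (z_c − 29.2)×3210
Column 2: 2.8×0 + 2.35×1030 + x×2950 + (z_c − 2.8 − 2.35 − x)×3210
The z_c×3210 term appears on both sides and cancels. Collect the known terms of each column as K = Σ(ρt)_known − 3210 × (depth of known layers): K_1 = 78548 − 3210×29.2 = −15184; K_2 = 2420.5 − 3210×(2.8 + 2.35) = −14111.
Balance: K_1 = K_2 − x×(3210 − 2950), so x = (K_2 − K_1)/(3210 − 2950) = 1073/260 = 4.13 km.

4.13 km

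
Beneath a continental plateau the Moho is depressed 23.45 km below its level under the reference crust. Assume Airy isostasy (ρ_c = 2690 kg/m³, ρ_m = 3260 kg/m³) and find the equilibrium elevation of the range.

By Archimedes' principle applied to the lithosphere: ρ_c h = (ρ_m − ρ_c) r.
h = r (ρ_m − ρ_c) / ρ_c = 23.45 km × (3260 − 2690) / 2690 = 4.97 km.

4.97 km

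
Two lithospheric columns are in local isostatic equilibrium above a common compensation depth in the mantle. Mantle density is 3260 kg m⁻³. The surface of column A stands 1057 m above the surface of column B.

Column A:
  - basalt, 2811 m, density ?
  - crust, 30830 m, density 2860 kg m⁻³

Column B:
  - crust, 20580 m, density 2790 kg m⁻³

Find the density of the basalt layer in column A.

Take the compensation level at the base of the deeper column (depth z_c below the surface of column A) and equate Σ ρ_i t_i down to z_c; mantle fills any gap and the z_c terms cancel.
Column A: 2811×ρ + 30830×2860 + (z_c − 33641)×3260
Column B: 1057×0 + 20580×2790 + (z_c − 1057 − 20580)×3260
The z_c×3260 term appears on both sides and cancels. Collect the known terms of each column as K = Σ(ρt)_known − 3260 × (depth of known layers): K_A = 88173800 − 3260×33641 = −21495860; K_B = 57418200 − 3260×(1057 + 20580) = −13118420.
Balance: K_A + 2811×ρ = K_B, so ρ = (K_B − K_A)/2811 = 8377440/2811 = 2980 kg m⁻³.

2980 kg m⁻³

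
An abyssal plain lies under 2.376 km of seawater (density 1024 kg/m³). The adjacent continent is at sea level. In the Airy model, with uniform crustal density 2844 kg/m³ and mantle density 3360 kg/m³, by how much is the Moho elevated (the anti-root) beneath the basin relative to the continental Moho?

8.38 km

Equating mass per unit area of the two columns: replacing crust with seawater at the top is compensated by replacing crust with mantle at the base: d (ρ_c − ρ_w) = a (ρ_m − ρ_c).
a = d (ρ_c − ρ_w)/(ρ_m − ρ_c) = 2.376 km × 1820/516 = 8.38 km.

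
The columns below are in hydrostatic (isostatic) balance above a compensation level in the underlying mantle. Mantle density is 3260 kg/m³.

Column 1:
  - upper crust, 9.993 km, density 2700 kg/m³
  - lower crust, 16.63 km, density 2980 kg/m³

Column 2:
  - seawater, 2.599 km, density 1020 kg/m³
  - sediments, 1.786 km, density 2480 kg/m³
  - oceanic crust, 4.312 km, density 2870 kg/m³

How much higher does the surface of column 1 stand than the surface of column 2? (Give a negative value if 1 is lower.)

0.416 km

For any compensation level in the mantle, the mantle terms cancel and isostasy reduces to e = (Σt_1 − Σt_2) − (Σ(ρt)_1 − Σ(ρt)_2) / ρ_m.
Σt_1 = 26.623 km; Σt_2 = 8.697 km; Σ(ρt)_1 = 76538.5; Σ(ρt)_2 = 19455.7 (in km·kg/m³).
e = (26.623 − 8.697) − (76538.5 − 19455.7) / 3260 = 0.416 km.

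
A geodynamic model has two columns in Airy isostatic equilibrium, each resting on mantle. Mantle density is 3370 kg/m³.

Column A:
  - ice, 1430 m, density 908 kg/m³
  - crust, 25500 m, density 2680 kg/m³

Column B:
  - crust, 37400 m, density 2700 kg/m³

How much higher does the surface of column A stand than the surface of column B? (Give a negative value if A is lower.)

−1170 m

For any compensation level in the mantle, the mantle terms cancel and isostasy reduces to e = (Σt_A − Σt_B) − (Σ(ρt)_A − Σ(ρt)_B) / ρ_m.
Σt_A = 26930 m; Σt_B = 37400 m; Σ(ρt)_A = 69638440; Σ(ρt)_B = 100980000 (in m·kg/m³).
e = (26930 − 37400) − (69638440 − 100980000) / 3370 = −1170 m.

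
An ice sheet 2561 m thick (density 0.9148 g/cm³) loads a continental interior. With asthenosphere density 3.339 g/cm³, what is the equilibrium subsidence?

Equating mass per unit area of the two columns: the ice load ρ_ice t is balanced by mantle displaced below, ρ_m s.
s = t ρ_ice / ρ_m = 2561 m × 0.9148/3.339 = 702 m.

702 m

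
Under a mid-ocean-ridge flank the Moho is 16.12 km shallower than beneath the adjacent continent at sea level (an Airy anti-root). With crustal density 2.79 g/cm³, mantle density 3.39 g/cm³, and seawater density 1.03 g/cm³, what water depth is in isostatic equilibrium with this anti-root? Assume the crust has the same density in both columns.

5.5 km

Replacing a thickness d of crust by seawater at the top must be balanced by replacing crust with mantle at the base: d (ρ_c − ρ_w) = a (ρ_m − ρ_c).
d = a (ρ_m − ρ_c)/(ρ_c − ρ_w) = 16.12 km × 0.6/1.76 = 5.5 km.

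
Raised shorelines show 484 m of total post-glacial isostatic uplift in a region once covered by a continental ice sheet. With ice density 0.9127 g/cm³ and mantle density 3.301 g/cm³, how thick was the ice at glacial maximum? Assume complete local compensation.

u = t ρ_ice/ρ_m → t = u ρ_m/ρ_ice = 484 m × 3.301/0.9127 = 1750 m.

1750 m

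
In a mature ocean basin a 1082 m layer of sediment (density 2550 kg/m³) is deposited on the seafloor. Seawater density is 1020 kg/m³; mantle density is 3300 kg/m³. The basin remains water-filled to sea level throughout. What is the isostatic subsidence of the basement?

726 m

Submarine loading: the sediment displaces seawater, and the subsidence is in turn flooded, so s (ρ_m − ρ_w) = t (ρ_sed − ρ_w).
s = 1082 m × (2550 − 1020) / (3300 − 1020) = 726 m.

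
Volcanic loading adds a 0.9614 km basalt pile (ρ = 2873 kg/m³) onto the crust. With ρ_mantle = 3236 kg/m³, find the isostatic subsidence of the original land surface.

0.854 km

Subaerial loading: s = t ρ_load / ρ_m.
s = 0.9614 km × 2873/3236 = 0.854 km.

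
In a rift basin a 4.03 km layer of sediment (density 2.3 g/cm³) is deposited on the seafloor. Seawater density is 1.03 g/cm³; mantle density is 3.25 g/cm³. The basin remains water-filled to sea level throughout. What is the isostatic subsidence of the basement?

2.31 km

Submarine loading: the sediment displaces seawater, and the subsidence is in turn flooded, so s (ρ_m − ρ_w) = t (ρ_sed − ρ_w).
s = 4.03 km × (2.3 − 1.03) / (3.25 − 1.03) = 2.31 km.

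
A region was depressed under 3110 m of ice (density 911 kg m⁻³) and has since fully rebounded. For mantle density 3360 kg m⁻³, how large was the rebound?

Removing the load lets mantle flow back in; uplift u satisfies ρ_ice t = ρ_m u.
u = t ρ_ice/ρ_m = 3110 m × 911/3360 = 843 m.

843 m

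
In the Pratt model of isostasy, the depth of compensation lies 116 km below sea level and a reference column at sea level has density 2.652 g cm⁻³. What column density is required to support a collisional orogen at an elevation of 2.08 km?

2.61 g cm⁻³

Pratt balance: ρ_ref D = ρ (D + h).
ρ = ρ_ref D/(D + h) = 2.652 × 116 km/(116 km + 2.08 km) = 2.61 g cm⁻³.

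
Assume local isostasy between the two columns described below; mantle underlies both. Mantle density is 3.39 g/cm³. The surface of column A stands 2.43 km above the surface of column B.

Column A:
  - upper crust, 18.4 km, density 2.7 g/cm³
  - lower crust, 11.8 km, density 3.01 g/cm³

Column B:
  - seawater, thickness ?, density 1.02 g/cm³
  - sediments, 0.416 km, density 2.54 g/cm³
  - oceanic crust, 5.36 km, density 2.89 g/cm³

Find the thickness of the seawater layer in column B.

Take the compensation level at the base of the deeper column (depth z_c below the surface of column A) and equate Σ ρ_i t_i down to z_c; mantle fills any gap and the z_c terms cancel.
Column A: 18.4×2.7 + 11.8×3.01 + (z_c − 30.2)×3.39
Column B: 2.43×0 + x×1.02 + 0.416×2.54 + 5.36×2.89 + (z_c − 2.43 − 5.776 − x)×3.39
The z_c×3.39 term appears on both sides and cancels. Collect the known terms of each column as K = Σ(ρt)_known − 3.39 × (depth of known layers): K_A = 85.198 − 3.39×30.2 = −17.18; K_B = 16.54704 − 3.39×(2.43 + 5.776) = −11.2713.
Balance: K_A = K_B − x×(3.39 − 1.02), so x = (K_B − K_A)/(3.39 − 1.02) = 5.9087/2.37 = 2.49 km.

2.49 km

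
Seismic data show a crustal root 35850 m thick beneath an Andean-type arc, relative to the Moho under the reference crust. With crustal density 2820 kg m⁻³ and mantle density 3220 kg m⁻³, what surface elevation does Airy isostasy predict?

In Airy isostatic equilibrium: ρ_c h = (ρ_m − ρ_c) r.
h = r (ρ_m − ρ_c) / ρ_c = 35850 m × (3220 − 2820) / 2820 = 5090 m.

5090 m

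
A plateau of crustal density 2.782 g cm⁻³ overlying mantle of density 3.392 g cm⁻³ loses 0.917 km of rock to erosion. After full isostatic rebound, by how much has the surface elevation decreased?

Rebound u = e ρ_c/ρ_m = 0.917 km × 2.782/3.392 = 0.7521 km.
Net surface drop = e − u = 0.917 km − 0.7521 km = e (ρ_m − ρ_c)/ρ_m = 0.165 km.

0.165 km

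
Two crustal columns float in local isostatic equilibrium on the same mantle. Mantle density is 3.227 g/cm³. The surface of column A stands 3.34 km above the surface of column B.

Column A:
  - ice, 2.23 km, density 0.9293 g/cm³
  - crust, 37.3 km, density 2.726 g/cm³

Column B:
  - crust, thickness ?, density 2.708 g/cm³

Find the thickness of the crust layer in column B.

Take the compensation level at the base of the deeper column (depth z_c below the surface of column A) and equate Σ ρ_i t_i down to z_c; mantle fills any gap and the z_c terms cancel.
Column A: 2.23×0.9293 + 37.3×2.726 + (z_c − 39.53)×3.227
Column B: 3.34×0 + x×2.708 + (z_c − 3.34 − 0 − x)×3.227
The z_c×3.227 term appears on both sides and cancels. Collect the known terms of each column as K = Σ(ρt)_known − 3.227 × (depth of known layers): K_A = 103.752139 − 3.227×39.53 = −23.811171; K_B = 0 − 3.227×(3.34 + 0) = −10.77818.
Balance: K_A = K_B − x×(3.227 − 2.708), so x = (K_B − K_A)/(3.227 − 2.708) = 13.033/0.519 = 25.1 km.

25.1 km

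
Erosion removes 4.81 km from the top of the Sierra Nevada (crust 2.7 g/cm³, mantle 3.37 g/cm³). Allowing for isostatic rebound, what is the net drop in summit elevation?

Rebound u = e ρ_c/ρ_m = 4.81 km × 2.7/3.37 = 3.854 km.
Net surface drop = e − u = 4.81 km − 3.854 km = e (ρ_m − ρ_c)/ρ_m = 0.956 km.

0.956 km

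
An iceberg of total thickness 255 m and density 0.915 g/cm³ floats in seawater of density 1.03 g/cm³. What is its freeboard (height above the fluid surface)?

Floating equilibrium: submerged depth d = t ρ_obj/ρ_fluid = 255 m × 0.915/1.03 = 226.5 m.
Freeboard = t − d = 255 m − 226.5 m = 28.5 m.

28.5 m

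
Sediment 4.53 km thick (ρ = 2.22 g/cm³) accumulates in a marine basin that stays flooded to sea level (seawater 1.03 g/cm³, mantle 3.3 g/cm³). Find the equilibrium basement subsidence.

2.37 km

Submarine loading: the sediment displaces seawater, and the subsidence is in turn flooded, so s (ρ_m − ρ_w) = t (ρ_sed − ρ_w).
s = 4.53 km × (2.22 − 1.03) / (3.3 − 1.03) = 2.37 km.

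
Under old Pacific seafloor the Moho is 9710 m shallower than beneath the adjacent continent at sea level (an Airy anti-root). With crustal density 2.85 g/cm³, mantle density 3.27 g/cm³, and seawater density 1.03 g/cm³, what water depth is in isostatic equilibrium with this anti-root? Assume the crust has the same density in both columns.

Replacing a thickness d of crust by seawater at the top must be balanced by replacing crust with mantle at the base: d (ρ_c − ρ_w) = a (ρ_m − ρ_c).
d = a (ρ_m − ρ_c)/(ρ_c − ρ_w) = 9710 m × 0.42/1.82 = 2240 m.

2240 m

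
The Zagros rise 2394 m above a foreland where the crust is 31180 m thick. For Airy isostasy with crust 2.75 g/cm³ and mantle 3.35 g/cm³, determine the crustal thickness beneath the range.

Root depth r = h ρ_c / (ρ_m − ρ_c) = 2394 m × 2.75 / 0.6 = 10970 m.
Total thickness = T + h + r = 31180 m + 2394 m + 10970 m = 44500 m.

44500 m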